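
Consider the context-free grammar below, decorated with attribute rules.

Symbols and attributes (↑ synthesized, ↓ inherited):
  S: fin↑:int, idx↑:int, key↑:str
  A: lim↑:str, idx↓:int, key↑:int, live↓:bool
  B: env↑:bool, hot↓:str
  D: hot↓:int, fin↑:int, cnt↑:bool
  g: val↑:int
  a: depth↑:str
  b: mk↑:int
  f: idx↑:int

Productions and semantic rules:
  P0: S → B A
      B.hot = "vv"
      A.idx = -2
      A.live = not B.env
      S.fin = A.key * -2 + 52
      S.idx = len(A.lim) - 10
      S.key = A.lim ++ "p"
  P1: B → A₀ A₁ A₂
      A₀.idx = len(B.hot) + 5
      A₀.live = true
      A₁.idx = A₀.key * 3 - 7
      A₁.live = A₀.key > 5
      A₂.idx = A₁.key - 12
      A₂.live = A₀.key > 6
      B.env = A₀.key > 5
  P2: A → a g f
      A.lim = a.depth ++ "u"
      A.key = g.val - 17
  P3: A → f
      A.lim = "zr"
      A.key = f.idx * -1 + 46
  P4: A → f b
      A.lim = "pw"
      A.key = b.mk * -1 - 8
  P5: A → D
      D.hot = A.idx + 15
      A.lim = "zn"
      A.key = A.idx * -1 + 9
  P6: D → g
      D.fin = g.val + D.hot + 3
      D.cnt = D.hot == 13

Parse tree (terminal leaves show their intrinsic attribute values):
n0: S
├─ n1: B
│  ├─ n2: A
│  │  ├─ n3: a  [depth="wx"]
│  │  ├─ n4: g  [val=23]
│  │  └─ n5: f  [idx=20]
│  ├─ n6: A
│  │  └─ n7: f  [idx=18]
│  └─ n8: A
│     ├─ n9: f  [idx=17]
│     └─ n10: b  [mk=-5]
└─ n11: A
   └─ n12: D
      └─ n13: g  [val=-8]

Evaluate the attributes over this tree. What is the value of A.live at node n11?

1. n1.hot = "vv"  ["vv"]
2. n2.idx = 7  [len(B.hot) + 5]
3. n2.live = true  [true]
4. n3.depth = "wx"  [terminal]
5. n4.val = 23  [terminal]
6. n5.idx = 20  [terminal]
7. n2.lim = "wxu"  [a.depth ++ "u"]
8. n2.key = 6  [g.val - 17]
9. n6.idx = 11  [A₀.key * 3 - 7]
10. n6.live = true  [A₀.key > 5]
11. n7.idx = 18  [terminal]
12. n6.lim = "zr"  ["zr"]
13. n6.key = 28  [f.idx * -1 + 46]
14. n8.idx = 16  [A₁.key - 12]
15. n8.live = false  [A₀.key > 6]
16. n9.idx = 17  [terminal]
17. n10.mk = -5  [terminal]
18. n8.lim = "pw"  ["pw"]
19. n8.key = -3  [b.mk * -1 - 8]
20. n1.env = true  [A₀.key > 5]
21. n11.idx = -2  [-2]
22. n11.live = false  [not B.env]
23. n12.hot = 13  [A.idx + 15]
24. n13.val = -8  [terminal]
25. n12.fin = 8  [g.val + D.hot + 3]
26. n12.cnt = true  [D.hot == 13]
27. n11.lim = "zn"  ["zn"]
28. n11.key = 11  [A.idx * -1 + 9]
29. n0.fin = 30  [A.key * -2 + 52]
30. n0.idx = -8  [len(A.lim) - 10]
31. n0.key = "znp"  [A.lim ++ "p"]

false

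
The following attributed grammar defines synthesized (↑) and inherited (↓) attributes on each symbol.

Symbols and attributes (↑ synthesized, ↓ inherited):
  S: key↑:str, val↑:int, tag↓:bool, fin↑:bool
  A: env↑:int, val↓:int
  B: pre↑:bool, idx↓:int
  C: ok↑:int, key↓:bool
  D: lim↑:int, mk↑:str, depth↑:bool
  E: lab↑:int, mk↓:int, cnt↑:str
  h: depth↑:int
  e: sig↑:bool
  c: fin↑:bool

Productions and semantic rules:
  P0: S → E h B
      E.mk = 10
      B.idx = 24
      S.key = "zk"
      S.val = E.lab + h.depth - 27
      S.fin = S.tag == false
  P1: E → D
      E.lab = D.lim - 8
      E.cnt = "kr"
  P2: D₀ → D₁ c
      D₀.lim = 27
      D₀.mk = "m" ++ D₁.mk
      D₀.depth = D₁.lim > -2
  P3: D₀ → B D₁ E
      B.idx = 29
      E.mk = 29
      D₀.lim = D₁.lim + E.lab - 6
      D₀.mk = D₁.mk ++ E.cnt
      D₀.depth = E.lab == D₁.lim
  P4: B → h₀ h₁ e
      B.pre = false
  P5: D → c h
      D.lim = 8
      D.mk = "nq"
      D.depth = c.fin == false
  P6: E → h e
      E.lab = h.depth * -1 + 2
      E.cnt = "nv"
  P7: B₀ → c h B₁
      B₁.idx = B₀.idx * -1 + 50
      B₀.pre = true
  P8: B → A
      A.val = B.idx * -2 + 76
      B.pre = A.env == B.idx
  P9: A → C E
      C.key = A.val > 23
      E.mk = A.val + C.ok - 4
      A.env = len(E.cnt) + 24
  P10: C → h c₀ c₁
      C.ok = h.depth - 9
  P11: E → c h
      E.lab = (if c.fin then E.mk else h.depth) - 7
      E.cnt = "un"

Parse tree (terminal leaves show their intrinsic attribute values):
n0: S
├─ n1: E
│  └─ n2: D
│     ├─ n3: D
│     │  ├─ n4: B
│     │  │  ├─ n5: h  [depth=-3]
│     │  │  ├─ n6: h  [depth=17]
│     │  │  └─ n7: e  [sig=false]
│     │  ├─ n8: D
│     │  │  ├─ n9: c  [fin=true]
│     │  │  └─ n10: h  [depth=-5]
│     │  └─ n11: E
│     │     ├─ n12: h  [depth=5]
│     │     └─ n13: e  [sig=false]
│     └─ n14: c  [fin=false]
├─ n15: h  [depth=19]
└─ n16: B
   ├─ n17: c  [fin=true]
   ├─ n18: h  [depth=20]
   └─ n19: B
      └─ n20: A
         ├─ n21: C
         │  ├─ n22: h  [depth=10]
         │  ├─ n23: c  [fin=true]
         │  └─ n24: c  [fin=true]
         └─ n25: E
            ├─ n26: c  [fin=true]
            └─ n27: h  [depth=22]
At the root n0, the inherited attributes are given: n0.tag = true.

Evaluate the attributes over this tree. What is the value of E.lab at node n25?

14

1. n0.tag = true  [given at root]
2. n1.mk = 10  [10]
3. n4.idx = 29  [29]
4. n5.depth = -3  [terminal]
5. n6.depth = 17  [terminal]
6. n7.sig = false  [terminal]
7. n4.pre = false  [false]
8. n9.fin = true  [terminal]
9. n10.depth = -5  [terminal]
10. n8.lim = 8  [8]
11. n8.mk = "nq"  ["nq"]
12. n8.depth = false  [c.fin == false]
13. n11.mk = 29  [29]
14. n12.depth = 5  [terminal]
15. n13.sig = false  [terminal]
16. n11.lab = -3  [h.depth * -1 + 2]
17. n11.cnt = "nv"  ["nv"]
18. n3.lim = -1  [D₁.lim + E.lab - 6]
19. n3.mk = "nqnv"  [D₁.mk ++ E.cnt]
20. n3.depth = false  [E.lab == D₁.lim]
21. n14.fin = false  [terminal]
22. n2.lim = 27  [27]
23. n2.mk = "mnqnv"  ["m" ++ D₁.mk]
24. n2.depth = true  [D₁.lim > -2]
25. n1.lab = 19  [D.lim - 8]
26. n1.cnt = "kr"  ["kr"]
27. n15.depth = 19  [terminal]
28. n16.idx = 24  [24]
29. n17.fin = true  [terminal]
30. n18.depth = 20  [terminal]
31. n19.idx = 26  [B₀.idx * -1 + 50]
32. n20.val = 24  [B.idx * -2 + 76]
33. n21.key = true  [A.val > 23]
34. n22.depth = 10  [terminal]
35. n23.fin = true  [terminal]
36. n24.fin = true  [terminal]
37. n21.ok = 1  [h.depth - 9]
38. n25.mk = 21  [A.val + C.ok - 4]
39. n26.fin = true  [terminal]
40. n27.depth = 22  [terminal]
41. n25.lab = 14  [(if c.fin then E.mk else h.depth) - 7]
42. n25.cnt = "un"  ["un"]
43. n20.env = 26  [len(E.cnt) + 24]
44. n19.pre = true  [A.env == B.idx]
45. n16.pre = true  [true]
46. n0.key = "zk"  ["zk"]
47. n0.val = 11  [E.lab + h.depth - 27]
48. n0.fin = false  [S.tag == false]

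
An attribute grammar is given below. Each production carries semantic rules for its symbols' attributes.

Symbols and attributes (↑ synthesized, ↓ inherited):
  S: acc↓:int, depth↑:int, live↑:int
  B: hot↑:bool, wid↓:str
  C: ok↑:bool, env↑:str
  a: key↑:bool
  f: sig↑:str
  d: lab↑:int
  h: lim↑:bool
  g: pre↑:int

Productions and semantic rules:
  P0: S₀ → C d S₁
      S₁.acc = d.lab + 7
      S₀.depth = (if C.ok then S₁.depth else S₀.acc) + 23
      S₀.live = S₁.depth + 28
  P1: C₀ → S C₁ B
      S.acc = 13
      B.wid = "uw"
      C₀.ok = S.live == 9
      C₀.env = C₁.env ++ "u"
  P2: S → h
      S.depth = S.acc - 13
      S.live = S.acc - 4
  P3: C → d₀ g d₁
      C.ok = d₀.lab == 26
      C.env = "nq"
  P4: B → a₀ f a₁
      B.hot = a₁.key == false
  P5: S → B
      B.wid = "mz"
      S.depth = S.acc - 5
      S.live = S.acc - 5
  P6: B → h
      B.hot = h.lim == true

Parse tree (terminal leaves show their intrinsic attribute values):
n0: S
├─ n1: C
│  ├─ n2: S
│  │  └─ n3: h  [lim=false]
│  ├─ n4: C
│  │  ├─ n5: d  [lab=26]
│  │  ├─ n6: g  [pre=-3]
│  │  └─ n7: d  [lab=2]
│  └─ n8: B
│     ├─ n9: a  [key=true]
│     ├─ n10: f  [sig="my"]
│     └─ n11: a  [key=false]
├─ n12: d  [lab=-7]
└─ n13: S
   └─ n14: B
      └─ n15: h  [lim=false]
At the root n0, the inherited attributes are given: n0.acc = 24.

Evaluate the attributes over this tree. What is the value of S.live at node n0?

23

1. n0.acc = 24  [given at root]
2. n2.acc = 13  [13]
3. n3.lim = false  [terminal]
4. n2.depth = 0  [S.acc - 13]
5. n2.live = 9  [S.acc - 4]
6. n5.lab = 26  [terminal]
7. n6.pre = -3  [terminal]
8. n7.lab = 2  [terminal]
9. n4.ok = true  [d₀.lab == 26]
10. n4.env = "nq"  ["nq"]
11. n8.wid = "uw"  ["uw"]
12. n9.key = true  [terminal]
13. n10.sig = "my"  [terminal]
14. n11.key = false  [terminal]
15. n8.hot = true  [a₁.key == false]
16. n1.ok = true  [S.live == 9]
17. n1.env = "nqu"  [C₁.env ++ "u"]
18. n12.lab = -7  [terminal]
19. n13.acc = 0  [d.lab + 7]
20. n14.wid = "mz"  ["mz"]
21. n15.lim = false  [terminal]
22. n14.hot = false  [h.lim == true]
23. n13.depth = -5  [S.acc - 5]
24. n13.live = -5  [S.acc - 5]
25. n0.depth = 18  [(if C.ok then S₁.depth else S₀.acc) + 23]
26. n0.live = 23  [S₁.depth + 28]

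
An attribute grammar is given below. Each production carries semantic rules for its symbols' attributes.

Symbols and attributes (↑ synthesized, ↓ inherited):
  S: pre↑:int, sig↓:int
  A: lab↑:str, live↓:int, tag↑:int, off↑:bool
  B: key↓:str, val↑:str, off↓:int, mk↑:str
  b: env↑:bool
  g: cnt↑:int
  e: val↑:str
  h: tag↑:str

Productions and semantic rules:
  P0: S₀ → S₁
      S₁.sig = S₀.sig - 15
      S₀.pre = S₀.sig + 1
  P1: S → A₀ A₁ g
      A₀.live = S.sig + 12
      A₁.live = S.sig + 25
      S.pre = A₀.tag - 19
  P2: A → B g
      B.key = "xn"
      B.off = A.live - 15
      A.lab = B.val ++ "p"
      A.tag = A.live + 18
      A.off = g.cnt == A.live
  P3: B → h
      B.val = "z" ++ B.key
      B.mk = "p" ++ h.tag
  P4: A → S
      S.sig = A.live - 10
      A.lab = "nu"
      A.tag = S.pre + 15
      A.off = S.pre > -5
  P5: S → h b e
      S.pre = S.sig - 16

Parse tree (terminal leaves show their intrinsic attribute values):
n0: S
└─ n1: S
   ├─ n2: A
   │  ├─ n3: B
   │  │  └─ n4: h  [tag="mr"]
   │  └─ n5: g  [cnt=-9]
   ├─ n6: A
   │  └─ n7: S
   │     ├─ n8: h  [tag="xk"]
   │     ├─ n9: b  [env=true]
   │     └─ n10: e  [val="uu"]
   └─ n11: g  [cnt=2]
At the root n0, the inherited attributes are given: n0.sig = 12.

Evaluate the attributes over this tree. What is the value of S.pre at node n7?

-4

1. n0.sig = 12  [given at root]
2. n1.sig = -3  [S₀.sig - 15]
3. n2.live = 9  [S.sig + 12]
4. n3.key = "xn"  ["xn"]
5. n3.off = -6  [A.live - 15]
6. n4.tag = "mr"  [terminal]
7. n3.val = "zxn"  ["z" ++ B.key]
8. n3.mk = "pmr"  ["p" ++ h.tag]
9. n5.cnt = -9  [terminal]
10. n2.lab = "zxnp"  [B.val ++ "p"]
11. n2.tag = 27  [A.live + 18]
12. n2.off = false  [g.cnt == A.live]
13. n6.live = 22  [S.sig + 25]
14. n7.sig = 12  [A.live - 10]
15. n8.tag = "xk"  [terminal]
16. n9.env = true  [terminal]
17. n10.val = "uu"  [terminal]
18. n7.pre = -4  [S.sig - 16]
19. n6.lab = "nu"  ["nu"]
20. n6.tag = 11  [S.pre + 15]
21. n6.off = true  [S.pre > -5]
22. n11.cnt = 2  [terminal]
23. n1.pre = 8  [A₀.tag - 19]
24. n0.pre = 13  [S₀.sig + 1]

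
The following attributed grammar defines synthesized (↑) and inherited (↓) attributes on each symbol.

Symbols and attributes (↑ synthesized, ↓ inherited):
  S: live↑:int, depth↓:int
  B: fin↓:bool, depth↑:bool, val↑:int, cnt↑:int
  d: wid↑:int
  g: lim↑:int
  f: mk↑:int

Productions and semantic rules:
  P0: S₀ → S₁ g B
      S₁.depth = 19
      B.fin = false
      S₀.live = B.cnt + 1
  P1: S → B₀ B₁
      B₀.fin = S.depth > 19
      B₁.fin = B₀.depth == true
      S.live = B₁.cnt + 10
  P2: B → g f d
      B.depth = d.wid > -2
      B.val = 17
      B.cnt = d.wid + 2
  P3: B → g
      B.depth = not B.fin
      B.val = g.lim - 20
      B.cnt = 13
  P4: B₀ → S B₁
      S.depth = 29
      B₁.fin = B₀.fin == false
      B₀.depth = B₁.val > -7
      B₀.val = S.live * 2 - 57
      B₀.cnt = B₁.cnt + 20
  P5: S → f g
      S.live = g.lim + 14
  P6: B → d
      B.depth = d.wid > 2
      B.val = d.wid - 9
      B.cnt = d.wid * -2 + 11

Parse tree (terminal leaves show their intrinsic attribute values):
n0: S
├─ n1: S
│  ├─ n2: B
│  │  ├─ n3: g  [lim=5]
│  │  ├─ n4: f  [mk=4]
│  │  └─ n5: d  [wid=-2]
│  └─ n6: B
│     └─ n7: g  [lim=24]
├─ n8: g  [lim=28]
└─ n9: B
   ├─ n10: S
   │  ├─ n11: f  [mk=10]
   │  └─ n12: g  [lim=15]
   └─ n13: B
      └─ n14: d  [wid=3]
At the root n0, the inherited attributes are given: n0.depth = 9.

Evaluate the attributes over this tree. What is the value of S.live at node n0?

26

1. n0.depth = 9  [given at root]
2. n1.depth = 19  [19]
3. n2.fin = false  [S.depth > 19]
4. n3.lim = 5  [terminal]
5. n4.mk = 4  [terminal]
6. n5.wid = -2  [terminal]
7. n2.depth = false  [d.wid > -2]
8. n2.val = 17  [17]
9. n2.cnt = 0  [d.wid + 2]
10. n6.fin = false  [B₀.depth == true]
11. n7.lim = 24  [terminal]
12. n6.depth = true  [not B.fin]
13. n6.val = 4  [g.lim - 20]
14. n6.cnt = 13  [13]
15. n1.live = 23  [B₁.cnt + 10]
16. n8.lim = 28  [terminal]
17. n9.fin = false  [false]
18. n10.depth = 29  [29]
19. n11.mk = 10  [terminal]
20. n12.lim = 15  [terminal]
21. n10.live = 29  [g.lim + 14]
22. n13.fin = true  [B₀.fin == false]
23. n14.wid = 3  [terminal]
24. n13.depth = true  [d.wid > 2]
25. n13.val = -6  [d.wid - 9]
26. n13.cnt = 5  [d.wid * -2 + 11]
27. n9.depth = true  [B₁.val > -7]
28. n9.val = 1  [S.live * 2 - 57]
29. n9.cnt = 25  [B₁.cnt + 20]
30. n0.live = 26  [B.cnt + 1]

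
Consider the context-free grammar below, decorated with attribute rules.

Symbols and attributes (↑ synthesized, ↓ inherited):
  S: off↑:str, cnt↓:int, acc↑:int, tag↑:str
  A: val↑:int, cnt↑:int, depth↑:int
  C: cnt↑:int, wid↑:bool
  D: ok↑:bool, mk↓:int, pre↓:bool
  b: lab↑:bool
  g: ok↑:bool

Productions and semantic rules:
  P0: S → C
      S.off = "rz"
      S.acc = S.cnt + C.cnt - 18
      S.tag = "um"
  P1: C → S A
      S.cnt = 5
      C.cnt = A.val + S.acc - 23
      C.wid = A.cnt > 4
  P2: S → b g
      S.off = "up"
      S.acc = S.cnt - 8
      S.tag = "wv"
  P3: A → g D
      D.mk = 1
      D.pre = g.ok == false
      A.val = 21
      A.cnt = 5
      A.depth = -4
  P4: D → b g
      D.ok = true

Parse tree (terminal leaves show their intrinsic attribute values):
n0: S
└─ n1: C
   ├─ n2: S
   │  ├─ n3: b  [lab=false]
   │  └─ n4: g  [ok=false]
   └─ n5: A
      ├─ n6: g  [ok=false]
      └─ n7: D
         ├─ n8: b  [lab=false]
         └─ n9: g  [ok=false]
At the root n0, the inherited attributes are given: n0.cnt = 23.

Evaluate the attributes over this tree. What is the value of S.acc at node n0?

1. n0.cnt = 23  [given at root]
2. n2.cnt = 5  [5]
3. n3.lab = false  [terminal]
4. n4.ok = false  [terminal]
5. n2.off = "up"  ["up"]
6. n2.acc = -3  [S.cnt - 8]
7. n2.tag = "wv"  ["wv"]
8. n6.ok = false  [terminal]
9. n7.mk = 1  [1]
10. n7.pre = true  [g.ok == false]
11. n8.lab = false  [terminal]
12. n9.ok = false  [terminal]
13. n7.ok = true  [true]
14. n5.val = 21  [21]
15. n5.cnt = 5  [5]
16. n5.depth = -4  [-4]
17. n1.cnt = -5  [A.val + S.acc - 23]
18. n1.wid = true  [A.cnt > 4]
19. n0.off = "rz"  ["rz"]
20. n0.acc = 0  [S.cnt + C.cnt - 18]
21. n0.tag = "um"  ["um"]

0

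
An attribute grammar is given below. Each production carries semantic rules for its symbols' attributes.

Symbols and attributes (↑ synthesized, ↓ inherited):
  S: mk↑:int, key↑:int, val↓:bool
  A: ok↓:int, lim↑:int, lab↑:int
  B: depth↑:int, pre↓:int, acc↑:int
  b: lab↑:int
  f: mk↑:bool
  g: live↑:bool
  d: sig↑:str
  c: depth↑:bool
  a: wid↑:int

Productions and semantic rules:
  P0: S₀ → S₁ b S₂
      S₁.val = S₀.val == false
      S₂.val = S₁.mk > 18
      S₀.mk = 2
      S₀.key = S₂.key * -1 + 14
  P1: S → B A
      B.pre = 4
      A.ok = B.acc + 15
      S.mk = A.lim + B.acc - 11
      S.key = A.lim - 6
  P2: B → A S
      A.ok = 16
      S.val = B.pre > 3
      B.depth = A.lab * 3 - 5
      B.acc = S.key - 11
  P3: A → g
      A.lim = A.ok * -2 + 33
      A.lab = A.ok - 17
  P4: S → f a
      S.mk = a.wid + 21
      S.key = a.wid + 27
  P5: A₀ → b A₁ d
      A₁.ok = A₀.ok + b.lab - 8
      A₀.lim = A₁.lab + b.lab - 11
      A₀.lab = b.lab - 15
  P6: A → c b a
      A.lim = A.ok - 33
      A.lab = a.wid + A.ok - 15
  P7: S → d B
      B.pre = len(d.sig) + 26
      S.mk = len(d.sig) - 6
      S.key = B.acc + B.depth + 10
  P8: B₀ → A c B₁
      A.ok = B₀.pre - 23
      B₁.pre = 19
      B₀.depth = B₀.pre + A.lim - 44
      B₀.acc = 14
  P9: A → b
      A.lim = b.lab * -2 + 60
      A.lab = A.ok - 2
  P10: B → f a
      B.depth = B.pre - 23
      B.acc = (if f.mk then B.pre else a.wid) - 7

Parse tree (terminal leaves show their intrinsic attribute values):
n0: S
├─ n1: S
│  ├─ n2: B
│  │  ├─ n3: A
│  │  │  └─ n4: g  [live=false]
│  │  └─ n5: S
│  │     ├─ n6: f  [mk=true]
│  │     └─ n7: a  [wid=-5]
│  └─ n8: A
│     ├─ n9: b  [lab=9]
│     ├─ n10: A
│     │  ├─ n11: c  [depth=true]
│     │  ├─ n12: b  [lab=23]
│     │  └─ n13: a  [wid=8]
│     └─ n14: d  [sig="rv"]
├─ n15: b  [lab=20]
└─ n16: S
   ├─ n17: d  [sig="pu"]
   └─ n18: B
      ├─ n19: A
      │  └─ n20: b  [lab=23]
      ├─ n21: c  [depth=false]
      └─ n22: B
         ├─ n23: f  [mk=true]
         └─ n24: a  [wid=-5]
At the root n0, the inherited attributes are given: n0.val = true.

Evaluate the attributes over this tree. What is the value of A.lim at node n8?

18

1. n0.val = true  [given at root]
2. n1.val = false  [S₀.val == false]
3. n2.pre = 4  [4]
4. n3.ok = 16  [16]
5. n4.live = false  [terminal]
6. n3.lim = 1  [A.ok * -2 + 33]
7. n3.lab = -1  [A.ok - 17]
8. n5.val = true  [B.pre > 3]
9. n6.mk = true  [terminal]
10. n7.wid = -5  [terminal]
11. n5.mk = 16  [a.wid + 21]
12. n5.key = 22  [a.wid + 27]
13. n2.depth = -8  [A.lab * 3 - 5]
14. n2.acc = 11  [S.key - 11]
15. n8.ok = 26  [B.acc + 15]
16. n9.lab = 9  [terminal]
17. n10.ok = 27  [A₀.ok + b.lab - 8]
18. n11.depth = true  [terminal]
19. n12.lab = 23  [terminal]
20. n13.wid = 8  [terminal]
21. n10.lim = -6  [A.ok - 33]
22. n10.lab = 20  [a.wid + A.ok - 15]
23. n14.sig = "rv"  [terminal]
24. n8.lim = 18  [A₁.lab + b.lab - 11]
25. n8.lab = -6  [b.lab - 15]
26. n1.mk = 18  [A.lim + B.acc - 11]
27. n1.key = 12  [A.lim - 6]
28. n15.lab = 20  [terminal]
29. n16.val = false  [S₁.mk > 18]
30. n17.sig = "pu"  [terminal]
31. n18.pre = 28  [len(d.sig) + 26]
32. n19.ok = 5  [B₀.pre - 23]
33. n20.lab = 23  [terminal]
34. n19.lim = 14  [b.lab * -2 + 60]
35. n19.lab = 3  [A.ok - 2]
36. n21.depth = false  [terminal]
37. n22.pre = 19  [19]
38. n23.mk = true  [terminal]
39. n24.wid = -5  [terminal]
40. n22.depth = -4  [B.pre - 23]
41. n22.acc = 12  [(if f.mk then B.pre else a.wid) - 7]
42. n18.depth = -2  [B₀.pre + A.lim - 44]
43. n18.acc = 14  [14]
44. n16.mk = -4  [len(d.sig) - 6]
45. n16.key = 22  [B.acc + B.depth + 10]
46. n0.mk = 2  [2]
47. n0.key = -8  [S₂.key * -1 + 14]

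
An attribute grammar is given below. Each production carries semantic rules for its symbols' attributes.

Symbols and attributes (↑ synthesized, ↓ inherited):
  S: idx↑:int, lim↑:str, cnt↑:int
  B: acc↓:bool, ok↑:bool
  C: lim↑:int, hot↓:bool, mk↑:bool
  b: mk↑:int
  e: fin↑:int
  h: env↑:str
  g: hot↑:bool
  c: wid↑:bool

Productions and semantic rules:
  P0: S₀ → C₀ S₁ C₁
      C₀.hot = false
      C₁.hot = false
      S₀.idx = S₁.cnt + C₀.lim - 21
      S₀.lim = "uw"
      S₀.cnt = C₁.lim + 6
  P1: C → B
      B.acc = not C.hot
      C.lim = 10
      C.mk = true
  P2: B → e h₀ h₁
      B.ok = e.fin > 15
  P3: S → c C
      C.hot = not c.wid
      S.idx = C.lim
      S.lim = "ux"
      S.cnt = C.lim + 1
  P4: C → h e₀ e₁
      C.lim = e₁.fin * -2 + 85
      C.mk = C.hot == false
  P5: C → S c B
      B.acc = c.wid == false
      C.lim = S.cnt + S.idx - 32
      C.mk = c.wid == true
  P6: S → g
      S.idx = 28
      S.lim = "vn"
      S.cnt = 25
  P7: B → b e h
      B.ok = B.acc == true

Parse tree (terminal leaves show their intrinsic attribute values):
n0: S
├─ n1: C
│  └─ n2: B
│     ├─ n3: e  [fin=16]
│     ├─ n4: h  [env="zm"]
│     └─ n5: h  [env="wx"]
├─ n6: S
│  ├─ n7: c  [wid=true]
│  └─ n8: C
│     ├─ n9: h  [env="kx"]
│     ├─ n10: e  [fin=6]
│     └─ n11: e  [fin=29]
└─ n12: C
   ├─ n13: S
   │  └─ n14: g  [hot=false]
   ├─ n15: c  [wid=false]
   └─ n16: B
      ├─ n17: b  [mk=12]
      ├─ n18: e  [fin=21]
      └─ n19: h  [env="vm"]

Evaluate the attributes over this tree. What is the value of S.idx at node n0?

17

1. n1.hot = false  [false]
2. n2.acc = true  [not C.hot]
3. n3.fin = 16  [terminal]
4. n4.env = "zm"  [terminal]
5. n5.env = "wx"  [terminal]
6. n2.ok = true  [e.fin > 15]
7. n1.lim = 10  [10]
8. n1.mk = true  [true]
9. n7.wid = true  [terminal]
10. n8.hot = false  [not c.wid]
11. n9.env = "kx"  [terminal]
12. n10.fin = 6  [terminal]
13. n11.fin = 29  [terminal]
14. n8.lim = 27  [e₁.fin * -2 + 85]
15. n8.mk = true  [C.hot == false]
16. n6.idx = 27  [C.lim]
17. n6.lim = "ux"  ["ux"]
18. n6.cnt = 28  [C.lim + 1]
19. n12.hot = false  [false]
20. n14.hot = false  [terminal]
21. n13.idx = 28  [28]
22. n13.lim = "vn"  ["vn"]
23. n13.cnt = 25  [25]
24. n15.wid = false  [terminal]
25. n16.acc = true  [c.wid == false]
26. n17.mk = 12  [terminal]
27. n18.fin = 21  [terminal]
28. n19.env = "vm"  [terminal]
29. n16.ok = true  [B.acc == true]
30. n12.lim = 21  [S.cnt + S.idx - 32]
31. n12.mk = false  [c.wid == true]
32. n0.idx = 17  [S₁.cnt + C₀.lim - 21]
33. n0.lim = "uw"  ["uw"]
34. n0.cnt = 27  [C₁.lim + 6]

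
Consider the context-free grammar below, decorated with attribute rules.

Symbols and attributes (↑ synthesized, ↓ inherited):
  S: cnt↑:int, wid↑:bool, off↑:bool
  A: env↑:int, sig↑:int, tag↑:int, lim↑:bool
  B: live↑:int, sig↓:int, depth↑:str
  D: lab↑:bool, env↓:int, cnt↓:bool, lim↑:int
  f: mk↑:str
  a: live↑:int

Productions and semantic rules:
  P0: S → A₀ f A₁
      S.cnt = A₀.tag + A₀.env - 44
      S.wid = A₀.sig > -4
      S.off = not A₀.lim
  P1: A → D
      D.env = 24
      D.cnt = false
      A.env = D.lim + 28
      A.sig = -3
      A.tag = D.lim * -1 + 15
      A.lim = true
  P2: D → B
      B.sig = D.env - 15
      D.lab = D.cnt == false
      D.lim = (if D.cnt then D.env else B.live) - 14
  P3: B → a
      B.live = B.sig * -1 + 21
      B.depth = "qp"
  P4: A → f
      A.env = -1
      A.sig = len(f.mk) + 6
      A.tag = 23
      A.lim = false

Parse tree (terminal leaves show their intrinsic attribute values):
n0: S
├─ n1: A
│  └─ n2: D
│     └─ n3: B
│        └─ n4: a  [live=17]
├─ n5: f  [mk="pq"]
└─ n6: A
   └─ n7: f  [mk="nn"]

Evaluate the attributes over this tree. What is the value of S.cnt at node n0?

-1

1. n2.env = 24  [24]
2. n2.cnt = false  [false]
3. n3.sig = 9  [D.env - 15]
4. n4.live = 17  [terminal]
5. n3.live = 12  [B.sig * -1 + 21]
6. n3.depth = "qp"  ["qp"]
7. n2.lab = true  [D.cnt == false]
8. n2.lim = -2  [(if D.cnt then D.env else B.live) - 14]
9. n1.env = 26  [D.lim + 28]
10. n1.sig = -3  [-3]
11. n1.tag = 17  [D.lim * -1 + 15]
12. n1.lim = true  [true]
13. n5.mk = "pq"  [terminal]
14. n7.mk = "nn"  [terminal]
15. n6.env = -1  [-1]
16. n6.sig = 8  [len(f.mk) + 6]
17. n6.tag = 23  [23]
18. n6.lim = false  [false]
19. n0.cnt = -1  [A₀.tag + A₀.env - 44]
20. n0.wid = true  [A₀.sig > -4]
21. n0.off = false  [not A₀.lim]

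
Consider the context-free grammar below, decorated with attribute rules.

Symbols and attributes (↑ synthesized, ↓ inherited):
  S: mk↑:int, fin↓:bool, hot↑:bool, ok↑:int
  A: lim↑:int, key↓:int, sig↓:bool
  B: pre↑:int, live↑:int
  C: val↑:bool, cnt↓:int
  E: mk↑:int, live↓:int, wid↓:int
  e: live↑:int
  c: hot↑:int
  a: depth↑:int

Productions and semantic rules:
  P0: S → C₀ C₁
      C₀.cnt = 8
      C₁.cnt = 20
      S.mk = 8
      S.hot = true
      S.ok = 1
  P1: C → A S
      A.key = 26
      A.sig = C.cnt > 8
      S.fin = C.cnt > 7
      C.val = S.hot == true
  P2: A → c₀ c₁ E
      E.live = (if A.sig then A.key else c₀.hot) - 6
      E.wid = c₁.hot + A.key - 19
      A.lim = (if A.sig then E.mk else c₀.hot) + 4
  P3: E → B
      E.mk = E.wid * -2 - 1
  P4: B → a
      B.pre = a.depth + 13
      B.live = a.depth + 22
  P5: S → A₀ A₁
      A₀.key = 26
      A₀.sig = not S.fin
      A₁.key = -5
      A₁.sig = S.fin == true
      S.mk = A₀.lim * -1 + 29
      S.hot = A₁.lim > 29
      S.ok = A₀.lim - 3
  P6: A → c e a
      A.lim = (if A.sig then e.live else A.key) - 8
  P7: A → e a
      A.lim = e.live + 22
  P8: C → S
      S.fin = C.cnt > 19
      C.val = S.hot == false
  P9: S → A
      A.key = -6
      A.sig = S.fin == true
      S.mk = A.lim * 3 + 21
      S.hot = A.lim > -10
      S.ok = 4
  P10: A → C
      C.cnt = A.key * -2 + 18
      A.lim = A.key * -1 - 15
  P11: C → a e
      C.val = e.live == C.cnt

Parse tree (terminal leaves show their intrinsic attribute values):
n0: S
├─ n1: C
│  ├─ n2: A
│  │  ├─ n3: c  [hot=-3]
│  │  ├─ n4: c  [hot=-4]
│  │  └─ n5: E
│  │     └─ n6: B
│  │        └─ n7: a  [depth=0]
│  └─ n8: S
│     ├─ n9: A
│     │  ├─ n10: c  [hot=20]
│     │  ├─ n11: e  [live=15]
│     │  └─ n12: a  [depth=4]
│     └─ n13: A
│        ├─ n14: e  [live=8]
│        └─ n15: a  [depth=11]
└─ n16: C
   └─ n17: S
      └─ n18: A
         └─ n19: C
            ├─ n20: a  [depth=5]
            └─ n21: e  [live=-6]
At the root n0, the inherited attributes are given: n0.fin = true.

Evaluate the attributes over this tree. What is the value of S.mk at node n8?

11

1. n0.fin = true  [given at root]
2. n1.cnt = 8  [8]
3. n2.key = 26  [26]
4. n2.sig = false  [C.cnt > 8]
5. n3.hot = -3  [terminal]
6. n4.hot = -4  [terminal]
7. n5.live = -9  [(if A.sig then A.key else c₀.hot) - 6]
8. n5.wid = 3  [c₁.hot + A.key - 19]
9. n7.depth = 0  [terminal]
10. n6.pre = 13  [a.depth + 13]
11. n6.live = 22  [a.depth + 22]
12. n5.mk = -7  [E.wid * -2 - 1]
13. n2.lim = 1  [(if A.sig then E.mk else c₀.hot) + 4]
14. n8.fin = true  [C.cnt > 7]
15. n9.key = 26  [26]
16. n9.sig = false  [not S.fin]
17. n10.hot = 20  [terminal]
18. n11.live = 15  [terminal]
19. n12.depth = 4  [terminal]
20. n9.lim = 18  [(if A.sig then e.live else A.key) - 8]
21. n13.key = -5  [-5]
22. n13.sig = true  [S.fin == true]
23. n14.live = 8  [terminal]
24. n15.depth = 11  [terminal]
25. n13.lim = 30  [e.live + 22]
26. n8.mk = 11  [A₀.lim * -1 + 29]
27. n8.hot = true  [A₁.lim > 29]
28. n8.ok = 15  [A₀.lim - 3]
29. n1.val = true  [S.hot == true]
30. n16.cnt = 20  [20]
31. n17.fin = true  [C.cnt > 19]
32. n18.key = -6  [-6]
33. n18.sig = true  [S.fin == true]
34. n19.cnt = 30  [A.key * -2 + 18]
35. n20.depth = 5  [terminal]
36. n21.live = -6  [terminal]
37. n19.val = false  [e.live == C.cnt]
38. n18.lim = -9  [A.key * -1 - 15]
39. n17.mk = -6  [A.lim * 3 + 21]
40. n17.hot = true  [A.lim > -10]
41. n17.ok = 4  [4]
42. n16.val = false  [S.hot == false]
43. n0.mk = 8  [8]
44. n0.hot = true  [true]
45. n0.ok = 1  [1]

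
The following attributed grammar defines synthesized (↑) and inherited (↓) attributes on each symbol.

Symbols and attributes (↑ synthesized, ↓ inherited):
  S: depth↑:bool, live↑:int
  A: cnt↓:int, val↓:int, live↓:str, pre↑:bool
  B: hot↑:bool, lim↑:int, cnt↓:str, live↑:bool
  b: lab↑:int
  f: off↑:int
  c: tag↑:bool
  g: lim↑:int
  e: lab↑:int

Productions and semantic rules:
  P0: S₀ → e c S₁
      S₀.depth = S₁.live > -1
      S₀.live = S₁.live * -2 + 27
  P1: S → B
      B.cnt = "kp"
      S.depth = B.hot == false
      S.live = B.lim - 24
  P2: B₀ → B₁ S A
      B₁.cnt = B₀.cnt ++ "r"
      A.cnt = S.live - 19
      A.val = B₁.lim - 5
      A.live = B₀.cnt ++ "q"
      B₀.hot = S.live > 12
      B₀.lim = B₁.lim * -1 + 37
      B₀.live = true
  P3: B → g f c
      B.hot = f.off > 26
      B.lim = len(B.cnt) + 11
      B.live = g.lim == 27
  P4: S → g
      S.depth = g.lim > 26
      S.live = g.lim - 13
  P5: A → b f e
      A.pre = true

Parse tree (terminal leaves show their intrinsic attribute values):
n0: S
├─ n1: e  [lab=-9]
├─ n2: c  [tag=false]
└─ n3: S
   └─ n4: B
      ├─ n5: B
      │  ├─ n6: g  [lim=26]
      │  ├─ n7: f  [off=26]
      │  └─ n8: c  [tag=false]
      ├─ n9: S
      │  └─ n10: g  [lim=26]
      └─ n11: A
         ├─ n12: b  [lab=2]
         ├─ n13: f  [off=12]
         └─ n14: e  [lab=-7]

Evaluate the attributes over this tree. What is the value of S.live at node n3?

-1

1. n1.lab = -9  [terminal]
2. n2.tag = false  [terminal]
3. n4.cnt = "kp"  ["kp"]
4. n5.cnt = "kpr"  [B₀.cnt ++ "r"]
5. n6.lim = 26  [terminal]
6. n7.off = 26  [terminal]
7. n8.tag = false  [terminal]
8. n5.hot = false  [f.off > 26]
9. n5.lim = 14  [len(B.cnt) + 11]
10. n5.live = false  [g.lim == 27]
11. n10.lim = 26  [terminal]
12. n9.depth = false  [g.lim > 26]
13. n9.live = 13  [g.lim - 13]
14. n11.cnt = -6  [S.live - 19]
15. n11.val = 9  [B₁.lim - 5]
16. n11.live = "kpq"  [B₀.cnt ++ "q"]
17. n12.lab = 2  [terminal]
18. n13.off = 12  [terminal]
19. n14.lab = -7  [terminal]
20. n11.pre = true  [true]
21. n4.hot = true  [S.live > 12]
22. n4.lim = 23  [B₁.lim * -1 + 37]
23. n4.live = true  [true]
24. n3.depth = false  [B.hot == false]
25. n3.live = -1  [B.lim - 24]
26. n0.depth = false  [S₁.live > -1]
27. n0.live = 29  [S₁.live * -2 + 27]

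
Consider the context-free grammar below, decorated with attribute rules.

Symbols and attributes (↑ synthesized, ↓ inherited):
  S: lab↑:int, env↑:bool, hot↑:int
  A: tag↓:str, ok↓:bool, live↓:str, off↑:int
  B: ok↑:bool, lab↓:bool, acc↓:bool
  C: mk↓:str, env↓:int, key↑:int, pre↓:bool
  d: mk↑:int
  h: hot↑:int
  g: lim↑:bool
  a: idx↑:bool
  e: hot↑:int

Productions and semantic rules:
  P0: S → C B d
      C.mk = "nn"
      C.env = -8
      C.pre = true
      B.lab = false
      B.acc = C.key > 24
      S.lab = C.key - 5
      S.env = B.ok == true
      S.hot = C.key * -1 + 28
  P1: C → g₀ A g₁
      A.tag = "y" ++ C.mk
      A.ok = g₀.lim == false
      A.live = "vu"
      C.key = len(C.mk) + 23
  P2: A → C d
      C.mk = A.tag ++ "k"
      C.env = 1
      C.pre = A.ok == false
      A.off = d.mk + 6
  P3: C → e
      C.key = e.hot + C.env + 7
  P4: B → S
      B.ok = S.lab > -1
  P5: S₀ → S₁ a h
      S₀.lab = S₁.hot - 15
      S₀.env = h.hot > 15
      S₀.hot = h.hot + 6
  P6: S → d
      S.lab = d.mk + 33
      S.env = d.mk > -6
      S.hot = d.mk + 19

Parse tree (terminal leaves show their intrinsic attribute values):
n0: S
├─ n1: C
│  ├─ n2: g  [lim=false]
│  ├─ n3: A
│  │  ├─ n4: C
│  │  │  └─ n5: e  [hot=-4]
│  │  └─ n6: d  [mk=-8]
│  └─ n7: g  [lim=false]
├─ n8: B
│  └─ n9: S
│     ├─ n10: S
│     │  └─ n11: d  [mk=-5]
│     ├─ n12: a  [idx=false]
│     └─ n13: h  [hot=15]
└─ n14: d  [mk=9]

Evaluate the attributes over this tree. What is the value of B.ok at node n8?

false

1. n1.mk = "nn"  ["nn"]
2. n1.env = -8  [-8]
3. n1.pre = true  [true]
4. n2.lim = false  [terminal]
5. n3.tag = "ynn"  ["y" ++ C.mk]
6. n3.ok = true  [g₀.lim == false]
7. n3.live = "vu"  ["vu"]
8. n4.mk = "ynnk"  [A.tag ++ "k"]
9. n4.env = 1  [1]
10. n4.pre = false  [A.ok == false]
11. n5.hot = -4  [terminal]
12. n4.key = 4  [e.hot + C.env + 7]
13. n6.mk = -8  [terminal]
14. n3.off = -2  [d.mk + 6]
15. n7.lim = false  [terminal]
16. n1.key = 25  [len(C.mk) + 23]
17. n8.lab = false  [false]
18. n8.acc = true  [C.key > 24]
19. n11.mk = -5  [terminal]
20. n10.lab = 28  [d.mk + 33]
21. n10.env = true  [d.mk > -6]
22. n10.hot = 14  [d.mk + 19]
23. n12.idx = false  [terminal]
24. n13.hot = 15  [terminal]
25. n9.lab = -1  [S₁.hot - 15]
26. n9.env = false  [h.hot > 15]
27. n9.hot = 21  [h.hot + 6]
28. n8.ok = false  [S.lab > -1]
29. n14.mk = 9  [terminal]
30. n0.lab = 20  [C.key - 5]
31. n0.env = false  [B.ok == true]
32. n0.hot = 3  [C.key * -1 + 28]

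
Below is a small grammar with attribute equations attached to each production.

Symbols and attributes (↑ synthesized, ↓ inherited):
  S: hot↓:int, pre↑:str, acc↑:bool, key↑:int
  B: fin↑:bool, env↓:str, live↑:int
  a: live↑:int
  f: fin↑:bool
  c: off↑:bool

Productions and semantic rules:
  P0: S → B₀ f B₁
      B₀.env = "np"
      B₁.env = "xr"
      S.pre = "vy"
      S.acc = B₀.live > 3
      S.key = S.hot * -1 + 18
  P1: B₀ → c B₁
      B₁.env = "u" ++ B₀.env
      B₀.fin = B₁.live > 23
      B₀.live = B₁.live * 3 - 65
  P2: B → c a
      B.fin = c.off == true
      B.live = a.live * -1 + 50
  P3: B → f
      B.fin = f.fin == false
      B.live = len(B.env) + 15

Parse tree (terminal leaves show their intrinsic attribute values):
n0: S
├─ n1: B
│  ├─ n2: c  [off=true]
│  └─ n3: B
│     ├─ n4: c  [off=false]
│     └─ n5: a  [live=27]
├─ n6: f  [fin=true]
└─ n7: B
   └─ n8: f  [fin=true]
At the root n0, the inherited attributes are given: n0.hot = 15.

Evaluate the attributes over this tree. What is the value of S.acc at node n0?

true

1. n0.hot = 15  [given at root]
2. n1.env = "np"  ["np"]
3. n2.off = true  [terminal]
4. n3.env = "unp"  ["u" ++ B₀.env]
5. n4.off = false  [terminal]
6. n5.live = 27  [terminal]
7. n3.fin = false  [c.off == true]
8. n3.live = 23  [a.live * -1 + 50]
9. n1.fin = false  [B₁.live > 23]
10. n1.live = 4  [B₁.live * 3 - 65]
11. n6.fin = true  [terminal]
12. n7.env = "xr"  ["xr"]
13. n8.fin = true  [terminal]
14. n7.fin = false  [f.fin == false]
15. n7.live = 17  [len(B.env) + 15]
16. n0.pre = "vy"  ["vy"]
17. n0.acc = true  [B₀.live > 3]
18. n0.key = 3  [S.hot * -1 + 18]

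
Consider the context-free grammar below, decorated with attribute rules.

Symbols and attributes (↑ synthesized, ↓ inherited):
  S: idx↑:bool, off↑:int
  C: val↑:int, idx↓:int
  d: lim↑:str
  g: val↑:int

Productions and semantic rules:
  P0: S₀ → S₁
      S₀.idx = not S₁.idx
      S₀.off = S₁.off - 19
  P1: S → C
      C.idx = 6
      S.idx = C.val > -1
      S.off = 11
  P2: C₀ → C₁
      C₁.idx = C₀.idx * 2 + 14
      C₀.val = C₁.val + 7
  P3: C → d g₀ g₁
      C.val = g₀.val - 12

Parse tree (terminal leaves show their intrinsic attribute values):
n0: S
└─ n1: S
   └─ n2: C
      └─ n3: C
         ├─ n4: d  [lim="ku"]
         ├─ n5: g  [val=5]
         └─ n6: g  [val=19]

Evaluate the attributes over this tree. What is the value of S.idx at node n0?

false

1. n2.idx = 6  [6]
2. n3.idx = 26  [C₀.idx * 2 + 14]
3. n4.lim = "ku"  [terminal]
4. n5.val = 5  [terminal]
5. n6.val = 19  [terminal]
6. n3.val = -7  [g₀.val - 12]
7. n2.val = 0  [C₁.val + 7]
8. n1.idx = true  [C.val > -1]
9. n1.off = 11  [11]
10. n0.idx = false  [not S₁.idx]
11. n0.off = -8  [S₁.off - 19]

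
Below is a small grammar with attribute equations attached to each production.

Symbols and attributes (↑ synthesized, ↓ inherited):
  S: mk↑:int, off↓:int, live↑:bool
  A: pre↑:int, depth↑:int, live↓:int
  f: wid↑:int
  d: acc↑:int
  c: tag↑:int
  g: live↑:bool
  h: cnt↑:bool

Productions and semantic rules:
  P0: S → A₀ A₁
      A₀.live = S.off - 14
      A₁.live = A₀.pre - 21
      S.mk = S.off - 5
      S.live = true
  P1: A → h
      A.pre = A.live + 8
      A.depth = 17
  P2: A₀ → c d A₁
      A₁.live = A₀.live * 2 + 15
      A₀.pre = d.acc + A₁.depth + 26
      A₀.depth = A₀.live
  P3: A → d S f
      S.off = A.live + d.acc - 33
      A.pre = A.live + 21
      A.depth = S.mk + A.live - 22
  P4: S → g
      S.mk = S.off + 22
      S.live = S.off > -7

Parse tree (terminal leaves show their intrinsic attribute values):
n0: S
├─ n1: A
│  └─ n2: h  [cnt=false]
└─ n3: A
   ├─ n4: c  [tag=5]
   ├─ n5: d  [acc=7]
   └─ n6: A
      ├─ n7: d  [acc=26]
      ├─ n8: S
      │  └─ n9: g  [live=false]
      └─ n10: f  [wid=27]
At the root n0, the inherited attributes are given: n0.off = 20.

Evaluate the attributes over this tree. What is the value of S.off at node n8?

1. n0.off = 20  [given at root]
2. n1.live = 6  [S.off - 14]
3. n2.cnt = false  [terminal]
4. n1.pre = 14  [A.live + 8]
5. n1.depth = 17  [17]
6. n3.live = -7  [A₀.pre - 21]
7. n4.tag = 5  [terminal]
8. n5.acc = 7  [terminal]
9. n6.live = 1  [A₀.live * 2 + 15]
10. n7.acc = 26  [terminal]
11. n8.off = -6  [A.live + d.acc - 33]
12. n9.live = false  [terminal]
13. n8.mk = 16  [S.off + 22]
14. n8.live = true  [S.off > -7]
15. n10.wid = 27  [terminal]
16. n6.pre = 22  [A.live + 21]
17. n6.depth = -5  [S.mk + A.live - 22]
18. n3.pre = 28  [d.acc + A₁.depth + 26]
19. n3.depth = -7  [A₀.live]
20. n0.mk = 15  [S.off - 5]
21. n0.live = true  [true]

-6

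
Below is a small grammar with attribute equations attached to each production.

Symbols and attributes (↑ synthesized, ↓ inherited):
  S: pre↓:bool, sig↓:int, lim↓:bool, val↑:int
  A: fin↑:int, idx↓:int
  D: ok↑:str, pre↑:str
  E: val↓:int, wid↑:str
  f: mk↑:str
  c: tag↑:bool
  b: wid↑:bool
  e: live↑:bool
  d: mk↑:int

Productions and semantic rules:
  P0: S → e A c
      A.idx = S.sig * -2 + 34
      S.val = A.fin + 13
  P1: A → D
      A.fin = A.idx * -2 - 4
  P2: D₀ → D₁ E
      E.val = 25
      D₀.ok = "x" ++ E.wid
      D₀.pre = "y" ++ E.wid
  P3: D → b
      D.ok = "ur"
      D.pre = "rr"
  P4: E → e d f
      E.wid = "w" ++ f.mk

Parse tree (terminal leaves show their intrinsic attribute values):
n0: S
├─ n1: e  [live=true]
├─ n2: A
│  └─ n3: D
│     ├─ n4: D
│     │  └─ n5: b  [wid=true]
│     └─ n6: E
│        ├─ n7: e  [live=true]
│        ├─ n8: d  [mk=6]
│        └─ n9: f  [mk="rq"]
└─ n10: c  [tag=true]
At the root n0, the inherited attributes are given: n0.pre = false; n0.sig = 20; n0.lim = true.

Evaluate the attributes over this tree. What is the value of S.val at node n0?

1. n0.pre = false  [given at root]
2. n0.sig = 20  [given at root]
3. n0.lim = true  [given at root]
4. n1.live = true  [terminal]
5. n2.idx = -6  [S.sig * -2 + 34]
6. n5.wid = true  [terminal]
7. n4.ok = "ur"  ["ur"]
8. n4.pre = "rr"  ["rr"]
9. n6.val = 25  [25]
10. n7.live = true  [terminal]
11. n8.mk = 6  [terminal]
12. n9.mk = "rq"  [terminal]
13. n6.wid = "wrq"  ["w" ++ f.mk]
14. n3.ok = "xwrq"  ["x" ++ E.wid]
15. n3.pre = "ywrq"  ["y" ++ E.wid]
16. n2.fin = 8  [A.idx * -2 - 4]
17. n10.tag = true  [terminal]
18. n0.val = 21  [A.fin + 13]

21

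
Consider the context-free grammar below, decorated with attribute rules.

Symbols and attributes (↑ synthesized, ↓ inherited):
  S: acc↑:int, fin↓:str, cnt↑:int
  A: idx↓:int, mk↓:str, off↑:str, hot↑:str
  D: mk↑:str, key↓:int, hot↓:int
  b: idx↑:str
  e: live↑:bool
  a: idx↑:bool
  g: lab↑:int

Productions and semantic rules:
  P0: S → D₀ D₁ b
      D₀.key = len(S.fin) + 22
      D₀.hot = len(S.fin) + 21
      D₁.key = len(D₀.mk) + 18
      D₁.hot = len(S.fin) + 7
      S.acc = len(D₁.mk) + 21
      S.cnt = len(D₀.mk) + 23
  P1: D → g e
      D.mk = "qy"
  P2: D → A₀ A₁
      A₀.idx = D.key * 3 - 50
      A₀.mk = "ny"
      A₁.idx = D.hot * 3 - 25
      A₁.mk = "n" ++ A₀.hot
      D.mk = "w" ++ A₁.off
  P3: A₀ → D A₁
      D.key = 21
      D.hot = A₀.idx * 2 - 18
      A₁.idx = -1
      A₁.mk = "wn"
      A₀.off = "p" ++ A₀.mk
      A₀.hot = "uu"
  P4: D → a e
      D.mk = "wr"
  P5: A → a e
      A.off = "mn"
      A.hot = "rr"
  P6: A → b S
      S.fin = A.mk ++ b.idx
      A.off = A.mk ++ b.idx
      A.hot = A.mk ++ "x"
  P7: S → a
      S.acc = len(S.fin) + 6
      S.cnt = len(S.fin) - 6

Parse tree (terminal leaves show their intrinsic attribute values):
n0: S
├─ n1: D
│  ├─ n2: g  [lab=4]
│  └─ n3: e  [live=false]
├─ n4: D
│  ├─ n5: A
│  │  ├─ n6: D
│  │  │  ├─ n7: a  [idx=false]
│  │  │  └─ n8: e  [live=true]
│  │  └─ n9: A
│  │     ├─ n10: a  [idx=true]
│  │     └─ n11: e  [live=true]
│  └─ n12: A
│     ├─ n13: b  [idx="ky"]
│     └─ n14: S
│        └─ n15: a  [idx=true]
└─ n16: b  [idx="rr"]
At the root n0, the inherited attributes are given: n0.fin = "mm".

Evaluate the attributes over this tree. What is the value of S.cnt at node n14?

1. n0.fin = "mm"  [given at root]
2. n1.key = 24  [len(S.fin) + 22]
3. n1.hot = 23  [len(S.fin) + 21]
4. n2.lab = 4  [terminal]
5. n3.live = false  [terminal]
6. n1.mk = "qy"  ["qy"]
7. n4.key = 20  [len(D₀.mk) + 18]
8. n4.hot = 9  [len(S.fin) + 7]
9. n5.idx = 10  [D.key * 3 - 50]
10. n5.mk = "ny"  ["ny"]
11. n6.key = 21  [21]
12. n6.hot = 2  [A₀.idx * 2 - 18]
13. n7.idx = false  [terminal]
14. n8.live = true  [terminal]
15. n6.mk = "wr"  ["wr"]
16. n9.idx = -1  [-1]
17. n9.mk = "wn"  ["wn"]
18. n10.idx = true  [terminal]
19. n11.live = true  [terminal]
20. n9.off = "mn"  ["mn"]
21. n9.hot = "rr"  ["rr"]
22. n5.off = "pny"  ["p" ++ A₀.mk]
23. n5.hot = "uu"  ["uu"]
24. n12.idx = 2  [D.hot * 3 - 25]
25. n12.mk = "nuu"  ["n" ++ A₀.hot]
26. n13.idx = "ky"  [terminal]
27. n14.fin = "nuuky"  [A.mk ++ b.idx]
28. n15.idx = true  [terminal]
29. n14.acc = 11  [len(S.fin) + 6]
30. n14.cnt = -1  [len(S.fin) - 6]
31. n12.off = "nuuky"  [A.mk ++ b.idx]
32. n12.hot = "nuux"  [A.mk ++ "x"]
33. n4.mk = "wnuuky"  ["w" ++ A₁.off]
34. n16.idx = "rr"  [terminal]
35. n0.acc = 27  [len(D₁.mk) + 21]
36. n0.cnt = 25  [len(D₀.mk) + 23]

-1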